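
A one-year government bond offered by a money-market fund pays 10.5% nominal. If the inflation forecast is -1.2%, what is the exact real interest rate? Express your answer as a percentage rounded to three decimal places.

11.842%

By the Fisher relation, 1 + r = (1 + i)/(1 + π).
1 + r = 1.10500 / 0.98800 = 1.118421
r = 1.118421 − 1 = 11.8421%, i.e. 11.842%.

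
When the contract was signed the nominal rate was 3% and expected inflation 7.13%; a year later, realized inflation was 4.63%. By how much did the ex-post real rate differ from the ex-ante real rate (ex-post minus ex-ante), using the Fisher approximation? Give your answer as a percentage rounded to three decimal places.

2.500%

Ex-ante: 3% − 7.13% = -4.130%
Ex-post: 3% − 4.63% = -1.630%
Difference (ex-post − ex-ante) = 2.5000% → 2.500%.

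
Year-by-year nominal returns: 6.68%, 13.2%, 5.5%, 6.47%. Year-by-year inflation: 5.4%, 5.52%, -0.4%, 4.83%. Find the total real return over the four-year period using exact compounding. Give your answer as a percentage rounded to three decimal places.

16.812%

Nominal growth factor = 1.0668 × 1.1320 × 1.0550 × 1.0647 = 1.356467
Price-level growth factor = 1.0540 × 1.0552 × 0.9960 × 1.0483 = 1.161236
Real growth factor = 1.356467 / 1.161236 = 1.168124
Total real return = 1.168124 − 1 → 16.812%.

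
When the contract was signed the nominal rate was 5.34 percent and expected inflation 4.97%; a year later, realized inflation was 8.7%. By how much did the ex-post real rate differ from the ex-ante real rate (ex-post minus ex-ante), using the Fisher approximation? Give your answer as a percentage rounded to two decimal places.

Ex-ante: 5.34% − 4.97% = 0.370%
Ex-post: 5.34% − 8.7% = -3.360%
Difference (ex-post − ex-ante) = -3.7300% → -3.73%.

-3.73%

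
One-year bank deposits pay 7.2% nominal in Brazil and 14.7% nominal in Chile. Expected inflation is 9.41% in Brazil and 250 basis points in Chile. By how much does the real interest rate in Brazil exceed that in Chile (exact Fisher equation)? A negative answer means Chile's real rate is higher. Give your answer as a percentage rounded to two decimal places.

Brazil: (1 + 0.0720)/(1 + 0.0941) − 1 = -2.0199%
Chile: (1 + 0.1470)/(1 + 0.0250) − 1 = 11.9024%
Differential = -2.0199% − 11.9024% = -13.9224% → -13.92%.

-13.92%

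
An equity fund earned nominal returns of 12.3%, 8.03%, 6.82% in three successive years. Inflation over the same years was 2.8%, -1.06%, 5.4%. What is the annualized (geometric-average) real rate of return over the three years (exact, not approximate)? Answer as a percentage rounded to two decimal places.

Compound the nominal returns: 1.1230 × 1.0803 × 1.0682 = 1.29591556.
Compound inflation: 1.0280 × 0.9894 × 1.0540 = 1.07202677.
Deflate: 1.29591556 / 1.07202677 = 1.20884627.
Annualized real rate = 1.20884627^(1/3) − 1 = 6.5263% → 6.53%.

6.53%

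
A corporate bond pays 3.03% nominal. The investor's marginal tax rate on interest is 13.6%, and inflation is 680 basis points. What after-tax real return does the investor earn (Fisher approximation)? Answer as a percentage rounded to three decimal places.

After-tax nominal return = 3.03% × (1 − 0.136) = 2.61792%.
r ≈ 2.61792% − 6.8% → -4.182%.

-4.182%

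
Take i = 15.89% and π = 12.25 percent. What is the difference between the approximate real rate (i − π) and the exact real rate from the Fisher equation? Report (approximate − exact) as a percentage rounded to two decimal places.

0.40%

Approximate: r ≈ 15.890% − 12.250% = 3.6400%
Exact: (1 + 0.1589)/(1 + 0.1225) − 1 = 3.2428%
Error = 3.6400% − 3.2428% = 0.3972% → 0.40%.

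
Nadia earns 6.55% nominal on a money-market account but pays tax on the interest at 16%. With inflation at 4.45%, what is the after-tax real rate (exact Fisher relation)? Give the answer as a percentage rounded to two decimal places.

After-tax nominal return = 6.55% × (1 − 0.16) = 5.5020%.
1 + r = 1.05502 / 1.04450 = 1.010072
After-tax real rate = 1.010072 − 1 → 1.01%.

1.01%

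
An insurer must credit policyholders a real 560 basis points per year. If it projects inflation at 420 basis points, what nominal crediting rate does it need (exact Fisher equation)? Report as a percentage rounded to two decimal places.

10.04%

(1 + i) = (1 + r)(1 + π) = 1.05600 × 1.04200 = 1.100352
i = 1.100352 − 1, so the required nominal rate is 10.04%.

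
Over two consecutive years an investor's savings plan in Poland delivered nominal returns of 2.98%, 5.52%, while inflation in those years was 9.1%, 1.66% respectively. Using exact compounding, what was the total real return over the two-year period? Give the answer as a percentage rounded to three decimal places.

Nominal growth factor = 1.0298 × 1.0552 = 1.086645
Price-level growth factor = 1.0910 × 1.0166 = 1.109111
Real growth factor = 1.086645 / 1.109111 = 0.979744
Total real return = 0.979744 − 1 → -2.026%.

-2.026%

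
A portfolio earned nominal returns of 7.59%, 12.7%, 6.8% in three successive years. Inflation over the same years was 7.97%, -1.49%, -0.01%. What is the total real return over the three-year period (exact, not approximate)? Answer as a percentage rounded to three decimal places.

21.766%

Compound the nominal returns: 1.0759 × 1.1270 × 1.0680 = 1.294992.
Compound inflation: 1.0797 × 0.9851 × 0.9999 = 1.063506.
Deflate: 1.294992 / 1.063506 = 1.217663.
Total real return = 1.217663 − 1 → 21.766%.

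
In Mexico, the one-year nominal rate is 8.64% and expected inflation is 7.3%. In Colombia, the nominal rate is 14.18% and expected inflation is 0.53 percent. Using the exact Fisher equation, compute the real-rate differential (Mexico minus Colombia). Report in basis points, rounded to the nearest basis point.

-1233 basis points

Mexico: (1 + 0.0864)/(1 + 0.0730) − 1 = 1.2488%
Colombia: (1 + 0.1418)/(1 + 0.0053) − 1 = 13.5780%
Differential = 1.2488% − 13.5780% = -12.3292% → -1233 basis points.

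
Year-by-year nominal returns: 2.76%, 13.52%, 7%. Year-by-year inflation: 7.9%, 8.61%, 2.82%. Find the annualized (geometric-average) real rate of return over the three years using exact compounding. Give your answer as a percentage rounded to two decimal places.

Nominal growth factor = 1.0276 × 1.1352 × 1.0700 = 1.24818873
Price-level growth factor = 1.0790 × 1.0861 × 1.0282 = 1.20494953
Real growth factor = 1.24818873 / 1.20494953 = 1.03588465
Annualized real rate = 1.03588465^(1/3) − 1 = 1.1821% → 1.18%.

1.18%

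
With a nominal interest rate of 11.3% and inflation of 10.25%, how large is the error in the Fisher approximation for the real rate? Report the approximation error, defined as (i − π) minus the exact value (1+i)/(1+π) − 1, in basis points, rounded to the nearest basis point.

Approximate: r ≈ 11.300% − 10.250% = 1.0500%
Exact: (1 + 0.1130)/(1 + 0.1025) − 1 = 0.9524%
Error = 1.0500% − 0.9524% = 0.0976% → 10 basis points.

10 basis points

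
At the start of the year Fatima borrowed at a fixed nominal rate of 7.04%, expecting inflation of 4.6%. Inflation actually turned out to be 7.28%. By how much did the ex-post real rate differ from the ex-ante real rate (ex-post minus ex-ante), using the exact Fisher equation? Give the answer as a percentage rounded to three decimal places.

Ex-ante: (1 + 0.0704)/(1 + 0.0460) − 1 = 2.3327%
Ex-post: (1 + 0.0704)/(1 + 0.0728) − 1 = -0.2237%
Difference (ex-post − ex-ante) = -2.5564% → -2.556%.

-2.556%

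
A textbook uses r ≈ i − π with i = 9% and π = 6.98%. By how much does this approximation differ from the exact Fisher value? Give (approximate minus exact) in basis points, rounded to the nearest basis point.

Approximate: r ≈ 9.000% − 6.980% = 2.0200%
Exact: (1 + 0.0900)/(1 + 0.0698) − 1 = 1.8882%
Error = 2.0200% − 1.8882% = 0.1318% → 13 basis points.

13 basis points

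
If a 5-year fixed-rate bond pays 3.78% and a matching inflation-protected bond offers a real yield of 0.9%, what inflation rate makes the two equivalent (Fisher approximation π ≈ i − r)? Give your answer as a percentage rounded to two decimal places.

2.88%

π ≈ i − r = 3.78% − 0.9% → 2.88%.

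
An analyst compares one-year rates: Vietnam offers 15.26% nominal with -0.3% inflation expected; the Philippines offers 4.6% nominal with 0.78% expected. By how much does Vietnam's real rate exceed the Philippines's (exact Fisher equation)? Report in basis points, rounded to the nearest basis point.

1182 basis points

Vietnam: (1 + 0.1526)/(1 − 0.0030) − 1 = 15.6068%
The Philippines: (1 + 0.0460)/(1 + 0.0078) − 1 = 3.7904%
Differential = 15.6068% − 3.7904% = 11.8164% → 1182 basis points.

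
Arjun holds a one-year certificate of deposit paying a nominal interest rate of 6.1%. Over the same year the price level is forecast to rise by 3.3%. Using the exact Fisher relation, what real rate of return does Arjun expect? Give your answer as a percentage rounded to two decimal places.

By the Fisher relation, 1 + r = (1 + i)/(1 + π).
1 + r = 1.06100 / 1.03300 = 1.027106
r = 1.027106 − 1 = 2.7106%, i.e. 2.71%.

2.71%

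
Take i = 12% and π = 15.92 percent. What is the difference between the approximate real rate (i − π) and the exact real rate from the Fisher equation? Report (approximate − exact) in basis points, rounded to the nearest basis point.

-54 basis points

Approximate: r ≈ 12.000% − 15.920% = -3.9200%
Exact: (1 + 0.1200)/(1 + 0.1592) − 1 = -3.3816%
Error = -3.9200% − (-3.3816%) = -0.5384% → -54 basis points.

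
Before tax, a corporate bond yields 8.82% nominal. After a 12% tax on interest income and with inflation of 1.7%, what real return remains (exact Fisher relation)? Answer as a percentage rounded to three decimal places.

5.960%

After-tax nominal return = 8.82% × (1 − 0.12) = 7.7616%.
1 + r = 1.077616 / 1.01700 = 1.059603
After-tax real rate = 1.059603 − 1 → 5.960%.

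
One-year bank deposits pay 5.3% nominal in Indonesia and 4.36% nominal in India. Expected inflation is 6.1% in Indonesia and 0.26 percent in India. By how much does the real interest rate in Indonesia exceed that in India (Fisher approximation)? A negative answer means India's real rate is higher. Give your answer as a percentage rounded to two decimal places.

-4.90%

Indonesia: 5.3% − 6.1% = -0.800%
India: 4.36% − 0.26% = 4.100%
Differential = -4.900% → -4.90%.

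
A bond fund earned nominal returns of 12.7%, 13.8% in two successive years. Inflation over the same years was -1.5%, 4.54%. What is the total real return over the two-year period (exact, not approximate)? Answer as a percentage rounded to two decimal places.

Nominal growth factor = 1.1270 × 1.1380 = 1.282526
Price-level growth factor = 0.9850 × 1.0454 = 1.029719
Real growth factor = 1.282526 / 1.029719 = 1.245511
Total real return = 1.245511 − 1 → 24.55%.

24.55%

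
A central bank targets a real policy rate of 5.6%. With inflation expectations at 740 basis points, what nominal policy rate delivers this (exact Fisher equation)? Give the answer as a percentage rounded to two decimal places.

13.41%

(1 + i) = (1 + r)(1 + π) = 1.05600 × 1.07400 = 1.134144
i = 1.134144 − 1, so the required nominal rate is 13.41%.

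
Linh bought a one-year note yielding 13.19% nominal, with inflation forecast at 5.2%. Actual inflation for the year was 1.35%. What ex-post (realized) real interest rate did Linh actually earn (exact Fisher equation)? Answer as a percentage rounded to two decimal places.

11.68%

Ex-post: (1 + 0.1319)/(1 + 0.0135) − 1 = 11.6823%
So the realized real rate is 11.68%.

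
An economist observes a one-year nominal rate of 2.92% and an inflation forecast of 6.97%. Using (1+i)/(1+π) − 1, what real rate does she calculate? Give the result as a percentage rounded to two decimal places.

By the Fisher relation, 1 + r = (1 + i)/(1 + π).
1 + r = 1.02920 / 1.06970 = 0.962139
r = 0.962139 − 1 = -3.7861%, i.e. -3.79%.

-3.79%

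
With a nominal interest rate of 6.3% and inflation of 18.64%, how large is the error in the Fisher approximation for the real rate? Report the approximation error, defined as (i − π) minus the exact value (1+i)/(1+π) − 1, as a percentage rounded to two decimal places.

Approximate: r ≈ 6.300% − 18.640% = -12.3400%
Exact: (1 + 0.0630)/(1 + 0.1864) − 1 = -10.4012%
Error = -12.3400% − (-10.4012%) = -1.9388% → -1.94%.

-1.94%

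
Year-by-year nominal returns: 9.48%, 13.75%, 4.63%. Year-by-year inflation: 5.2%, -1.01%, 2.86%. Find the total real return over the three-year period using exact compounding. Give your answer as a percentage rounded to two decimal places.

21.64%

Nominal growth factor = 1.0948 × 1.1375 × 1.0463 = 1.302994
Price-level growth factor = 1.0520 × 0.9899 × 1.0286 = 1.071158
Real growth factor = 1.302994 / 1.071158 = 1.216435
Total real return = 1.216435 − 1 → 21.64%.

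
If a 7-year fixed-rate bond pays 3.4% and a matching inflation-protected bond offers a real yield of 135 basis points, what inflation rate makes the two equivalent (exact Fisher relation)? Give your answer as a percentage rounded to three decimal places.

2.023%

(1 + π) = (1 + i)/(1 + r) = 1.03400 / 1.01350 = 1.020227
Break-even inflation = 1.020227 − 1 → 2.023%.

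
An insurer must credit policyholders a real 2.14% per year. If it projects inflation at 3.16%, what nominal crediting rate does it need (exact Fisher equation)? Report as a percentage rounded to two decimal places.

(1 + i) = (1 + r)(1 + π) = 1.02140 × 1.03160 = 1.05367624
i = 1.05367624 − 1, so the required nominal rate is 5.37%.

5.37%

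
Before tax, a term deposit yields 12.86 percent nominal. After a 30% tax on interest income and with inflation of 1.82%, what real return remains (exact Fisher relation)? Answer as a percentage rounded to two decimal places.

After-tax nominal return = 12.86% × (1 − 0.3) = 9.0020%.
1 + r = 1.09002 / 1.01820 = 1.070536
After-tax real rate = 1.070536 − 1 → 7.05%.

7.05%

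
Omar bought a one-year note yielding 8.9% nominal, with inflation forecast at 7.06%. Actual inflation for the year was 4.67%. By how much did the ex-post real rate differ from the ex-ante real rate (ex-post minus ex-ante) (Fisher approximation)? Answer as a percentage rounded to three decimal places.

2.390%

Ex-ante: 8.9% − 7.06% = 1.840%
Ex-post: 8.9% − 4.67% = 4.230%
Difference (ex-post − ex-ante) = 2.3900% → 2.390%.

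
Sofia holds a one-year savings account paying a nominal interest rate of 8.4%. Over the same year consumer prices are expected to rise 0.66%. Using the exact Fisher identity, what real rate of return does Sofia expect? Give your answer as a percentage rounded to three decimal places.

7.689%

By the Fisher identity, 1 + r = (1 + i)/(1 + π).
1 + r = 1.08400 / 1.00660 = 1.076893
r = 1.076893 − 1 = 7.6893%, i.e. 7.689%.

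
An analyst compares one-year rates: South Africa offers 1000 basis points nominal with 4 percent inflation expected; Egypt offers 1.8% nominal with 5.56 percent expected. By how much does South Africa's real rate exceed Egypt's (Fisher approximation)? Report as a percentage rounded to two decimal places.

South Africa: 10% − 4% = 6.000%
Egypt: 1.8% − 5.56% = -3.760%
Differential = 9.760% → 9.76%.

9.76%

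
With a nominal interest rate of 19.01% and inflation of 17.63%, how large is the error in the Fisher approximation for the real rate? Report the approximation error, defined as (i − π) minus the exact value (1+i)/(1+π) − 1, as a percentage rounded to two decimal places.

0.21%

Approximate: r ≈ 19.010% − 17.630% = 1.3800%
Exact: (1 + 0.1901)/(1 + 0.1763) − 1 = 1.1732%
Error = 1.3800% − 1.1732% = 0.2068% → 0.21%.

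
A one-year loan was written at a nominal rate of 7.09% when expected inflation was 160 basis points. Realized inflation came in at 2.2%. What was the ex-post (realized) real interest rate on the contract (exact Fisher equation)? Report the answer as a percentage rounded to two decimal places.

4.78%

Ex-post: (1 + 0.0709)/(1 + 0.0220) − 1 = 4.7847%
So the realized real rate is 4.78%.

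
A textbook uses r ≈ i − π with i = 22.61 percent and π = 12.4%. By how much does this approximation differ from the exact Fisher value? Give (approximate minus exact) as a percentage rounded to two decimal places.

Approximate: r ≈ 22.610% − 12.400% = 10.2100%
Exact: (1 + 0.2261)/(1 + 0.1240) − 1 = 9.0836%
Error = 10.2100% − 9.0836% = 1.1264% → 1.13%.

1.13%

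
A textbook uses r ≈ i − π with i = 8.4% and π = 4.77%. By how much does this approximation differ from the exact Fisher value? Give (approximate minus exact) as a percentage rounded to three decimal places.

Approximate: r ≈ 8.400% − 4.770% = 3.6300%
Exact: (1 + 0.0840)/(1 + 0.0477) − 1 = 3.4647%
Error = 3.6300% − 3.4647% = 0.1653% → 0.165%.

0.165%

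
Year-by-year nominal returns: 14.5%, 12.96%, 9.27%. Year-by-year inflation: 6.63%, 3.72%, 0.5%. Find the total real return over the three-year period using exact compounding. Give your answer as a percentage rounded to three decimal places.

Nominal growth factor = 1.1450 × 1.1296 × 1.0927 = 1.413289
Price-level growth factor = 1.0663 × 1.0372 × 1.0050 = 1.111496
Real growth factor = 1.413289 / 1.111496 = 1.271520
Total real return = 1.271520 − 1 → 27.152%.

27.152%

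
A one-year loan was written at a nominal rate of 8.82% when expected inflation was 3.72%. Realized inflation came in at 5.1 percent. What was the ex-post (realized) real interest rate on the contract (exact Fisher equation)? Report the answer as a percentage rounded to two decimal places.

3.54%

Ex-post: (1 + 0.0882)/(1 + 0.0510) − 1 = 3.5395%
So the realized real rate is 3.54%.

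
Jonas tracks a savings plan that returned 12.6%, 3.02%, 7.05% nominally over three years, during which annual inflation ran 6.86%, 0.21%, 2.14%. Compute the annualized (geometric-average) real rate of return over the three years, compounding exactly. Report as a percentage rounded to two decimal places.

Compound the nominal returns: 1.1260 × 1.0302 × 1.0705 = 1.24178557.
Compound inflation: 1.0686 × 1.0021 × 1.0214 = 1.09376012.
Deflate: 1.24178557 / 1.09376012 = 1.13533630.
Annualized real rate = 1.13533630^(1/3) − 1 = 4.3217% → 4.32%.

4.32%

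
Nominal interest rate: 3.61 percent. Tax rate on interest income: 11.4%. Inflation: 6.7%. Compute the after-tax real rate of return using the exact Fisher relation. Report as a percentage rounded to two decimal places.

-3.28%

After-tax nominal return = 3.61% × (1 − 0.114) = 3.19846%.
1 + r = 1.0319846 / 1.06700 = 0.967183
After-tax real rate = 0.967183 − 1 → -3.28%.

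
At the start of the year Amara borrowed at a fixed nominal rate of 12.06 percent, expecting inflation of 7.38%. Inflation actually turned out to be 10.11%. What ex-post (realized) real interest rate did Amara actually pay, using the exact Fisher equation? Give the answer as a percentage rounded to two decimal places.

Ex-post: (1 + 0.1206)/(1 + 0.1011) − 1 = 1.7710%
So the realized real rate is 1.77%.

1.77%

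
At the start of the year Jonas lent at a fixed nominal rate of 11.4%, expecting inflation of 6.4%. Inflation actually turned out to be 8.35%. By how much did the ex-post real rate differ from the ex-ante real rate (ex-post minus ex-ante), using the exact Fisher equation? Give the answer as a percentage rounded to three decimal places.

Ex-ante: (1 + 0.1140)/(1 + 0.0640) − 1 = 4.6992%
Ex-post: (1 + 0.1140)/(1 + 0.0835) − 1 = 2.8150%
Difference (ex-post − ex-ante) = -1.8843% → -1.884%.

-1.884%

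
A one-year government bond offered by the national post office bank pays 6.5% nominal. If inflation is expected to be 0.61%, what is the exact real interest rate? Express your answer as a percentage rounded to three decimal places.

By the Fisher relation, 1 + r = (1 + i)/(1 + π).
1 + r = 1.06500 / 1.00610 = 1.058543
r = 1.058543 − 1 = 5.8543%, i.e. 5.854%.

5.854%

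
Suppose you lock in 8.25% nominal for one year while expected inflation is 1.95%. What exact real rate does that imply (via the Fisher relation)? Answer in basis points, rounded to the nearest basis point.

618 basis points

By the Fisher relation, 1 + r = (1 + i)/(1 + π).
1 + r = 1.08250 / 1.01950 = 1.061795
r = 1.061795 − 1 = 6.1795%, i.e. 618 basis points.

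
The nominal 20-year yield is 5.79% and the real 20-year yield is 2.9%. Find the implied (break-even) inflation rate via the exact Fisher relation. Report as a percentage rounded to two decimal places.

(1 + π) = (1 + i)/(1 + r) = 1.05790 / 1.02900 = 1.028086
Break-even inflation = 1.028086 − 1 → 2.81%.

2.81%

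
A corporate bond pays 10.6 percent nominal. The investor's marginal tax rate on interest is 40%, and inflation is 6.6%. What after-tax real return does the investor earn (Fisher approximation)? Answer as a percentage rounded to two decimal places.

-0.24%

After-tax nominal return = 10.6% × (1 − 0.4) = 6.3600%.
r ≈ 6.3600% − 6.6% → -0.24%.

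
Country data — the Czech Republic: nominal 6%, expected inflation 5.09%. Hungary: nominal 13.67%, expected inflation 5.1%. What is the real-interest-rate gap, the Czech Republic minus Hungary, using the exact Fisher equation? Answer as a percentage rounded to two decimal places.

-7.29%

The Czech Republic: (1 + 0.0600)/(1 + 0.0509) − 1 = 0.8659%
Hungary: (1 + 0.1367)/(1 + 0.0510) − 1 = 8.1541%
Differential = 0.8659% − 8.1541% = -7.2882% → -7.29%.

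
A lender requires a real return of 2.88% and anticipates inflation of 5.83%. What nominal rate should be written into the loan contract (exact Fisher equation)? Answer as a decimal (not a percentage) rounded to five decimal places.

(1 + i) = (1 + r)(1 + π) = 1.02880 × 1.05830 = 1.08877904
i = 1.08877904 − 1, so the required nominal rate is 0.08878.

0.08878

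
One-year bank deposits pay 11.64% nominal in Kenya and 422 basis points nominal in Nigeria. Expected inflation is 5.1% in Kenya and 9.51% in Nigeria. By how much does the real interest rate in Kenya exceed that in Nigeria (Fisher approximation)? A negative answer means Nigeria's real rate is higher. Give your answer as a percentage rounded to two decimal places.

11.83%

Kenya: 11.64% − 5.1% = 6.540%
Nigeria: 4.22% − 9.51% = -5.290%
Differential = 11.830% → 11.83%.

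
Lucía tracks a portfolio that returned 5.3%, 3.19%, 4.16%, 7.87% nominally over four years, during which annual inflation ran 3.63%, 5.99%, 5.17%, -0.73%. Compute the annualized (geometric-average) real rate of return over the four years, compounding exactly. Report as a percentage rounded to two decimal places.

1.58%

Compound the nominal returns: 1.0530 × 1.0319 × 1.0416 × 1.0787 = 1.22086497.
Compound inflation: 1.0363 × 1.0599 × 1.0517 × 0.9927 = 1.14672765.
Deflate: 1.22086497 / 1.14672765 = 1.06465120.
Annualized real rate = 1.06465120^(1/4) − 1 = 1.5785% → 1.58%.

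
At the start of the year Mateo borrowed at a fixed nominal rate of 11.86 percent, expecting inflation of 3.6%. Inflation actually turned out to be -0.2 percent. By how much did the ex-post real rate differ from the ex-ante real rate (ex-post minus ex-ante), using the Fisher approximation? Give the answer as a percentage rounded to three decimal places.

Ex-ante: 11.86% − 3.6% = 8.260%
Ex-post: 11.86% − (-0.2%) = 12.060%
Difference (ex-post − ex-ante) = 3.8000% → 3.800%.

3.800%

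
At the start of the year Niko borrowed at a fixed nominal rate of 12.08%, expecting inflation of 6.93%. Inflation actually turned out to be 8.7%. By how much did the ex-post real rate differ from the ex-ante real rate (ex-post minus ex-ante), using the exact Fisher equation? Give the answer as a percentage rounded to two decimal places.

-1.71%

Ex-ante: (1 + 0.1208)/(1 + 0.0693) − 1 = 4.8162%
Ex-post: (1 + 0.1208)/(1 + 0.0870) − 1 = 3.1095%
Difference (ex-post − ex-ante) = -1.7068% → -1.71%.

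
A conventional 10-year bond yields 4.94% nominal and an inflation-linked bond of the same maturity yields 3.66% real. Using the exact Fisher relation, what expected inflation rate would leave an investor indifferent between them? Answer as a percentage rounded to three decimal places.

1.235%

(1 + π) = (1 + i)/(1 + r) = 1.04940 / 1.03660 = 1.012348
Break-even inflation = 1.012348 − 1 → 1.235%.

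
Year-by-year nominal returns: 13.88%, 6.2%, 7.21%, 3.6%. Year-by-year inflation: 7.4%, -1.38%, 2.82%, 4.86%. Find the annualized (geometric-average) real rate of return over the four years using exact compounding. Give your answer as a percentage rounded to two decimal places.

4.14%

Nominal growth factor = 1.1388 × 1.0620 × 1.0721 × 1.0360 = 1.34328148
Price-level growth factor = 1.0740 × 0.9862 × 1.0282 × 1.0486 = 1.14197536
Real growth factor = 1.34328148 / 1.14197536 = 1.17627887
Annualized real rate = 1.17627887^(1/4) − 1 = 4.1424% → 4.14%.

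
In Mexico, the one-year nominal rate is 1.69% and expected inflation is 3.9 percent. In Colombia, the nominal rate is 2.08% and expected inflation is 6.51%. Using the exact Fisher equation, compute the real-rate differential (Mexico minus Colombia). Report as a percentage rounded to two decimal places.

2.03%

Mexico: (1 + 0.0169)/(1 + 0.0390) − 1 = -2.1270%
Colombia: (1 + 0.0208)/(1 + 0.0651) − 1 = -4.1592%
Differential = -2.1270% − (-4.1592%) = 2.0322% → 2.03%.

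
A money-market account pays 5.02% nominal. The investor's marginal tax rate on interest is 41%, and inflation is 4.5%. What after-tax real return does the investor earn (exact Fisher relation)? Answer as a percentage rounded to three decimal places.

-1.472%

After-tax nominal return = 5.02% × (1 − 0.41) = 2.9618%.
1 + r = 1.029618 / 1.04500 = 0.985280
After-tax real rate = 0.985280 − 1 → -1.472%.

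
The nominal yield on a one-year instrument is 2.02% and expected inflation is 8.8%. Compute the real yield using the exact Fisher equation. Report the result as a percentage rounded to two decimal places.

-6.23%

By the Fisher identity, 1 + r = (1 + i)/(1 + π).
1 + r = 1.02020 / 1.08800 = 0.937684
r = 0.937684 − 1 = -6.2316%, i.e. -6.23%.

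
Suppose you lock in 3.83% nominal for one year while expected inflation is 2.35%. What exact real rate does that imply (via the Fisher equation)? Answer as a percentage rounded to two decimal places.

1.45%

By the Fisher equation, 1 + r = (1 + i)/(1 + π).
1 + r = 1.03830 / 1.02350 = 1.014460
r = 1.014460 − 1 = 1.4460%, i.e. 1.45%.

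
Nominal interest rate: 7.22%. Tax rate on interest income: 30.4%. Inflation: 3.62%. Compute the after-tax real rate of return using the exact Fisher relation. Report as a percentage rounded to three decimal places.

After-tax nominal return = 7.22% × (1 − 0.304) = 5.02512%.
1 + r = 1.0502512 / 1.03620 = 1.013560
After-tax real rate = 1.013560 − 1 → 1.356%.

1.356%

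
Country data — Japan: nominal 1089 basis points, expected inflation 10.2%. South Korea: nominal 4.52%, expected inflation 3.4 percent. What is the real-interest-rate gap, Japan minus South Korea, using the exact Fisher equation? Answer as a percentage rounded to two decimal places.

-0.46%

Japan: (1 + 0.1089)/(1 + 0.1020) − 1 = 0.6261%
South Korea: (1 + 0.0452)/(1 + 0.0340) − 1 = 1.0832%
Differential = 0.6261% − 1.0832% = -0.4570% → -0.46%.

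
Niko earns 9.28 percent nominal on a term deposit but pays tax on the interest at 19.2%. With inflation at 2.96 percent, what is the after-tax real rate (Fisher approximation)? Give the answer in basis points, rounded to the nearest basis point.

454 basis points

After-tax nominal return = 9.28% × (1 − 0.192) = 7.49824%.
r ≈ 7.49824% − 2.96% → 454 basis points.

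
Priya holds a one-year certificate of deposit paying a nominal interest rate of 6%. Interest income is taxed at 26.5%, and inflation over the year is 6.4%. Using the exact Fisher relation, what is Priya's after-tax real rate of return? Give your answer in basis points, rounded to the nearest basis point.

-187 basis points

After-tax nominal return = 6% × (1 − 0.265) = 4.4100%.
1 + r = 1.04410 / 1.06400 = 0.981297
After-tax real rate = 0.981297 − 1 → -187 basis points.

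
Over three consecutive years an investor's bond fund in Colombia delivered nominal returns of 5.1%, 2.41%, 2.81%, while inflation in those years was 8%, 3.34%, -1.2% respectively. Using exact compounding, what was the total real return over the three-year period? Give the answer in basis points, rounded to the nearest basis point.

Compound the nominal returns: 1.0510 × 1.0241 × 1.0281 = 1.106574.
Compound inflation: 1.0800 × 1.0334 × 0.9880 = 1.102679.
Deflate: 1.106574 / 1.102679 = 1.003532.
Total real return = 1.003532 − 1 → 35 basis points.

35 basis points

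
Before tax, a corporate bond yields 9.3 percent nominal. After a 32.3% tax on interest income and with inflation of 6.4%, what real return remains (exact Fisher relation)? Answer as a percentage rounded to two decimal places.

-0.10%

After-tax nominal return = 9.3% × (1 − 0.323) = 6.2961%.
1 + r = 1.062961 / 1.06400 = 0.999023
After-tax real rate = 0.999023 − 1 → -0.10%.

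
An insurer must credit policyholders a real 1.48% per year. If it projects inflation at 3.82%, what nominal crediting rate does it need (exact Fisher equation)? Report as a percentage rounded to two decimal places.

5.36%

(1 + i) = (1 + r)(1 + π) = 1.01480 × 1.03820 = 1.05356536
i = 1.05356536 − 1, so the required nominal rate is 5.36%.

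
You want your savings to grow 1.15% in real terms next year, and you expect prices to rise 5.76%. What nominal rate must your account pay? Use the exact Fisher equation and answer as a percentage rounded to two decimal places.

6.98%

(1 + i) = (1 + r)(1 + π) = 1.01150 × 1.05760 = 1.0697624
i = 1.0697624 − 1, so the required nominal rate is 6.98%.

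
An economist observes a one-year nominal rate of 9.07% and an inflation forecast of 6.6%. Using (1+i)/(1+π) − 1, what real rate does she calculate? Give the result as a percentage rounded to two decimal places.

By the Fisher identity, 1 + r = (1 + i)/(1 + π).
1 + r = 1.09070 / 1.06600 = 1.023171
r = 1.023171 − 1 = 2.3171%, i.e. 2.32%.

2.32%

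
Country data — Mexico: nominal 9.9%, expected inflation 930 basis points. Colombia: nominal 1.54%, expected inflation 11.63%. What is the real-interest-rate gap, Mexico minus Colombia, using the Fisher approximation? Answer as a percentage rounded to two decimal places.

Mexico: 9.9% − 9.3% = 0.600%
Colombia: 1.54% − 11.63% = -10.090%
Differential = 10.690% → 10.69%.

10.69%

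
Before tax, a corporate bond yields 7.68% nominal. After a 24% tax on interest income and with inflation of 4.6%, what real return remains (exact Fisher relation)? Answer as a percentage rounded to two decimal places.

1.18%

After-tax nominal return = 7.68% × (1 − 0.24) = 5.8368%.
1 + r = 1.058368 / 1.04600 = 1.011824
After-tax real rate = 1.011824 − 1 → 1.18%.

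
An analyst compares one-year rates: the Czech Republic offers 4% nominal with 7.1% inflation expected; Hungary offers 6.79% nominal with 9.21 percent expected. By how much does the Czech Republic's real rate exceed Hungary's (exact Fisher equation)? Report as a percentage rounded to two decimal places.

The Czech Republic: (1 + 0.0400)/(1 + 0.0710) − 1 = -2.8945%
Hungary: (1 + 0.0679)/(1 + 0.0921) − 1 = -2.2159%
Differential = -2.8945% − (-2.2159%) = -0.6786% → -0.68%.

-0.68%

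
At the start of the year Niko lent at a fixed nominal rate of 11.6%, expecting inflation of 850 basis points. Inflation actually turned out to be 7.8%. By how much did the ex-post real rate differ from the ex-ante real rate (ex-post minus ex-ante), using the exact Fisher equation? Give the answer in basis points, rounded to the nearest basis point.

67 basis points

Ex-ante: (1 + 0.1160)/(1 + 0.0850) − 1 = 2.8571%
Ex-post: (1 + 0.1160)/(1 + 0.0780) − 1 = 3.5250%
Difference (ex-post − ex-ante) = 0.6679% → 67 basis points.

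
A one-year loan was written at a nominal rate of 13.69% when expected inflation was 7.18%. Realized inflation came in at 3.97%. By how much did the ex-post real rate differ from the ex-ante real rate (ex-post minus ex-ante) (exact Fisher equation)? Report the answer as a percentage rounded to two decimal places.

Ex-ante: (1 + 0.1369)/(1 + 0.0718) − 1 = 6.07389%
Ex-post: (1 + 0.1369)/(1 + 0.0397) − 1 = 9.34885%
Difference (ex-post − ex-ante) = 3.27496% → 3.27%.

3.27%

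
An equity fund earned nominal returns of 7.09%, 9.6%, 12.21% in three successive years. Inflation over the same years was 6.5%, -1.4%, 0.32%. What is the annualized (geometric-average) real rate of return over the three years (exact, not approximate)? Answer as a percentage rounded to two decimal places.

7.73%

Compound the nominal returns: 1.0709 × 1.0960 × 1.1221 = 1.31701595.
Compound inflation: 1.0650 × 0.9860 × 1.0032 = 1.05345029.
Deflate: 1.31701595 / 1.05345029 = 1.25019279.
Annualized real rate = 1.25019279^(1/3) − 1 = 7.7273% → 7.73%.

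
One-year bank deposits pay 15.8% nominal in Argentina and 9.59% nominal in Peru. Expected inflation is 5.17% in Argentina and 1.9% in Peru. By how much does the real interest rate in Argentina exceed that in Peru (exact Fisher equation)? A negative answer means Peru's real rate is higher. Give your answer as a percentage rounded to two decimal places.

Argentina: (1 + 0.1580)/(1 + 0.0517) − 1 = 10.1074%
Peru: (1 + 0.0959)/(1 + 0.0190) − 1 = 7.5466%
Differential = 10.1074% − 7.5466% = 2.5608% → 2.56%.

2.56%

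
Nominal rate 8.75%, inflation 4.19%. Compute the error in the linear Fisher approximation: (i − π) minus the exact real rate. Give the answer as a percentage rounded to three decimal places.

0.183%

Approximate: r ≈ 8.750% − 4.190% = 4.5600%
Exact: (1 + 0.0875)/(1 + 0.0419) − 1 = 4.3766%
Error = 4.5600% − 4.3766% = 0.1834% → 0.183%.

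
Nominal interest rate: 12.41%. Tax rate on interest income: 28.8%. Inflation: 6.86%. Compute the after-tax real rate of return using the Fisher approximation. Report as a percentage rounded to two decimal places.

After-tax nominal return = 12.41% × (1 − 0.288) = 8.83592%.
r ≈ 8.83592% − 6.86% → 1.98%.

1.98%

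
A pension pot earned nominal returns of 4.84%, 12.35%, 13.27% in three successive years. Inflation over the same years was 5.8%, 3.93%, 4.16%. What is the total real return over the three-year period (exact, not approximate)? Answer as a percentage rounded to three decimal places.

16.490%

Nominal growth factor = 1.0484 × 1.1235 × 1.1327 = 1.334182
Price-level growth factor = 1.0580 × 1.0393 × 1.0416 = 1.145322
Real growth factor = 1.334182 / 1.145322 = 1.164897
Total real return = 1.164897 − 1 → 16.490%.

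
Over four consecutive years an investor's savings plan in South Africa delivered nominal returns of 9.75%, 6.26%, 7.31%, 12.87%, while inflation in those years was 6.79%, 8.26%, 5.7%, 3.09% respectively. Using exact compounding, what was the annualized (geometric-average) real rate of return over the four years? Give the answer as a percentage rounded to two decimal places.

Nominal growth factor = 1.0975 × 1.0626 × 1.0731 × 1.1287 = 1.41251497
Price-level growth factor = 1.0679 × 1.0826 × 1.0570 × 1.0309 = 1.25976673
Real growth factor = 1.41251497 / 1.25976673 = 1.12125121
Annualized real rate = 1.12125121^(1/4) − 1 = 2.9025% → 2.90%.

2.90%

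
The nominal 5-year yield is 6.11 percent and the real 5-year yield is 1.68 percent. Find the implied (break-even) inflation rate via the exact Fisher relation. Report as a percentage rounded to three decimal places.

4.357%

(1 + π) = (1 + i)/(1 + r) = 1.06110 / 1.01680 = 1.043568
Break-even inflation = 1.043568 − 1 → 4.357%.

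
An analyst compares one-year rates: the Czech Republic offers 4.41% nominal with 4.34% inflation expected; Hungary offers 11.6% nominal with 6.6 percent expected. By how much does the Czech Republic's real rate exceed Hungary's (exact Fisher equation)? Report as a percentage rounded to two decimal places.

-4.62%

The Czech Republic: (1 + 0.0441)/(1 + 0.0434) − 1 = 0.0671%
Hungary: (1 + 0.1160)/(1 + 0.0660) − 1 = 4.6904%
Differential = 0.0671% − 4.6904% = -4.6233% → -4.62%.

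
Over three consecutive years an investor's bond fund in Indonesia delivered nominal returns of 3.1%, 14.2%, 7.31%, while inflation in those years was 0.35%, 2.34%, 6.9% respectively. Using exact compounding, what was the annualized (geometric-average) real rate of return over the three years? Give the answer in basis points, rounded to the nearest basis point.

480 basis points

Nominal growth factor = 1.0310 × 1.1420 × 1.0731 = 1.26347009
Price-level growth factor = 1.0035 × 1.0234 × 1.0690 = 1.09784365
Real growth factor = 1.26347009 / 1.09784365 = 1.15086523
Annualized real rate = 1.15086523^(1/3) − 1 = 4.7952% → 480 basis points.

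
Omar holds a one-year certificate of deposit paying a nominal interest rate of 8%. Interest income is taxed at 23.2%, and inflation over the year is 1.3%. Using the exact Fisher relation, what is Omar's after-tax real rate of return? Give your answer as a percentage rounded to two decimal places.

After-tax nominal return = 8% × (1 − 0.232) = 6.1440%.
1 + r = 1.06144 / 1.01300 = 1.047818
After-tax real rate = 1.047818 − 1 → 4.78%.

4.78%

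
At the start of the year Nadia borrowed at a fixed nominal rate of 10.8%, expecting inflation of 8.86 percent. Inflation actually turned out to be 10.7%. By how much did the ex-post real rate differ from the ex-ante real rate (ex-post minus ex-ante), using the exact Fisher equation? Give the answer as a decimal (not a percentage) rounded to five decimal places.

Ex-ante: (1 + 0.1080)/(1 + 0.0886) − 1 = 1.7821%
Ex-post: (1 + 0.1080)/(1 + 0.1070) − 1 = 0.0903%
Difference (ex-post − ex-ante) = -1.6918% → -0.01692.

-0.01692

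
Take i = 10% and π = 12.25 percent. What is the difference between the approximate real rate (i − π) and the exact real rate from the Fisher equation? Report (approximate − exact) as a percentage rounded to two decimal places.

Approximate: r ≈ 10.000% − 12.250% = -2.2500%
Exact: (1 + 0.1000)/(1 + 0.1225) − 1 = -2.0045%
Error = -2.2500% − (-2.0045%) = -0.2455% → -0.25%.

-0.25%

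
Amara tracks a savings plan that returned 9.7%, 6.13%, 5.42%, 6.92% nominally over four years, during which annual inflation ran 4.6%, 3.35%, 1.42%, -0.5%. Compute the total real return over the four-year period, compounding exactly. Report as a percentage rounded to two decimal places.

20.29%

Nominal growth factor = 1.0970 × 1.0613 × 1.0542 × 1.0692 = 1.312281
Price-level growth factor = 1.0460 × 1.0335 × 1.0142 × 0.9950 = 1.090910
Real growth factor = 1.312281 / 1.090910 = 1.202923
Total real return = 1.202923 − 1 → 20.29%.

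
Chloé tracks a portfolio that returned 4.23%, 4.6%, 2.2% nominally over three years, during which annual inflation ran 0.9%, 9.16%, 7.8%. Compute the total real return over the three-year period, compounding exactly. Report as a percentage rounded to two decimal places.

-6.16%

Nominal growth factor = 1.0423 × 1.0460 × 1.0220 = 1.114231
Price-level growth factor = 1.0090 × 1.0916 × 1.0780 = 1.187336
Real growth factor = 1.114231 / 1.187336 = 0.938430
Total real return = 0.938430 − 1 → -6.16%.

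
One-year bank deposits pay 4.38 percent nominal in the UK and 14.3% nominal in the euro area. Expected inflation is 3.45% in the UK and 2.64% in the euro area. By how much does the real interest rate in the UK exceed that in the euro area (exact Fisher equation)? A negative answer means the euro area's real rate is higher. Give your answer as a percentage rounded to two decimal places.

The UK: (1 + 0.0438)/(1 + 0.0345) − 1 = 0.8990%
The euro area: (1 + 0.1430)/(1 + 0.0264) − 1 = 11.3601%
Differential = 0.8990% − 11.3601% = -10.4611% → -10.46%.

-10.46%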